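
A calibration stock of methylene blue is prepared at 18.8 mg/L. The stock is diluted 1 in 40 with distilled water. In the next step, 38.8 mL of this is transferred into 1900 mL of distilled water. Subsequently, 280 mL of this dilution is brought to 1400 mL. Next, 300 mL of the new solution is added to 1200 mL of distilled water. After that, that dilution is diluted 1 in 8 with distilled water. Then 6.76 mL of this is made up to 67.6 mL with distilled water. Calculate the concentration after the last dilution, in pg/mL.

4.70 pg/mL

Overall dilution factor = 40 × 49.97 × 5 × 5 × 8 × 10 = 4.00 × 10⁶.
18.8 mg/L / 4.00 × 10⁶ = 4.70 × 10⁻⁶ mg/L = 4.70 pg/mL.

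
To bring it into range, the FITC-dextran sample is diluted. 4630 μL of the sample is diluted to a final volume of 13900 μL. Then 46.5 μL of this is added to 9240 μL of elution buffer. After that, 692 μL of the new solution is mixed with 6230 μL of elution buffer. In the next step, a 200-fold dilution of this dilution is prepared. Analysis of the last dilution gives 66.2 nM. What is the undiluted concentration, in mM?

79.4 mM

Overall dilution factor = 3.002 × 199.7 × 10.00 × 200 = 1.20 × 10⁶.
Original = 66.2 nM × 1.20 × 10⁶ = 7.94 × 10⁷ nM = 79.4 mM.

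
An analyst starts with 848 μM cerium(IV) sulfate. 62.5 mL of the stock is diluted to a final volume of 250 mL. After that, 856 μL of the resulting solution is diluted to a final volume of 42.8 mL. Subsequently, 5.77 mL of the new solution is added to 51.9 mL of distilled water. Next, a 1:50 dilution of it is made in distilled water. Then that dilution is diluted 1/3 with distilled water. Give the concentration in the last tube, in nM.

Overall dilution factor = 4 × 50 × 9.995 × 50 × 3 = 3.00 × 10⁵.
848 μM / 3.00 × 10⁵ = 2.83 × 10⁻³ μM = 2.83 nM.

2.83 nM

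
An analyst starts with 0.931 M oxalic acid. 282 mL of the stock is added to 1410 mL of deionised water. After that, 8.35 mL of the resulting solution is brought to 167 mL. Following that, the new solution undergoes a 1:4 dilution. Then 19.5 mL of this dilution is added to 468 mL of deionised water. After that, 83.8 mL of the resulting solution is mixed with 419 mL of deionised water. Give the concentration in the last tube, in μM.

Overall dilution factor = 6 × 20 × 4 × 25 × 6 = 7.20 × 10⁴.
0.931 M / 7.20 × 10⁴ = 1.29 × 10⁻⁵ M = 12.9 μM.

12.9 μM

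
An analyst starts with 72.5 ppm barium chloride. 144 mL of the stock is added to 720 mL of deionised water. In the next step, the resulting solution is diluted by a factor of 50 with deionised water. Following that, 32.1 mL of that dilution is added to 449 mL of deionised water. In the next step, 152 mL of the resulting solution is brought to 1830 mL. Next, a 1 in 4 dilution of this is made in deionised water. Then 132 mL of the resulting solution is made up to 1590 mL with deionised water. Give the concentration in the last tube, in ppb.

0.0278 ppb

Overall dilution factor = 6 × 50 × 14.99 × 12.04 × 4 × 12.05 = 2.61 × 10⁶.
72.5 ppm / 2.61 × 10⁶ = 2.78 × 10⁻⁵ ppm = 0.0278 ppb.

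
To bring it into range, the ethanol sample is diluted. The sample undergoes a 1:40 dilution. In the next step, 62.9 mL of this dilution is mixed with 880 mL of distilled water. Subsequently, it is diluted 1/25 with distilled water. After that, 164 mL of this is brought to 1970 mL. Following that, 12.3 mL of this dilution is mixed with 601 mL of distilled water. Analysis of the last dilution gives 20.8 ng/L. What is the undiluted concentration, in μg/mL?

187 μg/mL

Overall dilution factor = 40 × 14.99 × 25 × 12.01 × 49.86 = 8.98 × 10⁶.
Original = 20.8 ng/L × 8.98 × 10⁶ = 1.87 × 10⁸ ng/L = 187 μg/mL.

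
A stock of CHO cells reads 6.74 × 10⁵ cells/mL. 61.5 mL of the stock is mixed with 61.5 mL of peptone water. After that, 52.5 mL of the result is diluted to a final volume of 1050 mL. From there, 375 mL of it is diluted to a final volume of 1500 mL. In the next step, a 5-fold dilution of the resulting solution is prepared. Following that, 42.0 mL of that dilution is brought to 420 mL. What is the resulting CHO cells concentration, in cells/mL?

Overall dilution factor = 2 × 20 × 4 × 5 × 10 = 8000.
6.74 × 10⁵ cells/mL / 8000 = 84.2 cells/mL.

84.2 cells/mL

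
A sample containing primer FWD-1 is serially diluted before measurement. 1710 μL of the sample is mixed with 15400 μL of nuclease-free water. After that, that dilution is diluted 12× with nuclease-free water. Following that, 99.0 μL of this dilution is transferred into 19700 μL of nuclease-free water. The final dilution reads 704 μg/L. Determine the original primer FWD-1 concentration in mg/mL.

Overall dilution factor = 10.01 × 12 × 200.0 = 2.40 × 10⁴.
Original = 704 μg/L × 2.40 × 10⁴ = 1.69 × 10⁷ μg/L = 16.9 mg/mL.

16.9 mg/mL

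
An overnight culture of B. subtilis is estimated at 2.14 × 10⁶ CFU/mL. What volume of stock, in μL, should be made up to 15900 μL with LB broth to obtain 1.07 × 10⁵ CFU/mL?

V₁ = C₂V₂/C₁ = 1.07 × 10⁵ × 15900 / 2.14 × 10⁶ = 795 μL.

795 μL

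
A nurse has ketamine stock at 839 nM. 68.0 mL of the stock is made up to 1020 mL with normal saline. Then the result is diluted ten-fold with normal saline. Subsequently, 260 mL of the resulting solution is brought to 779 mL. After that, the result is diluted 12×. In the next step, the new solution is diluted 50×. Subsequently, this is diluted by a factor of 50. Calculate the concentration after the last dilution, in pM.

0.0622 pM

Overall dilution factor = 15 × 10 × 2.996 × 12 × 50 × 50 = 1.35 × 10⁷.
839 nM / 1.35 × 10⁷ = 6.22 × 10⁻⁵ nM = 0.0622 pM.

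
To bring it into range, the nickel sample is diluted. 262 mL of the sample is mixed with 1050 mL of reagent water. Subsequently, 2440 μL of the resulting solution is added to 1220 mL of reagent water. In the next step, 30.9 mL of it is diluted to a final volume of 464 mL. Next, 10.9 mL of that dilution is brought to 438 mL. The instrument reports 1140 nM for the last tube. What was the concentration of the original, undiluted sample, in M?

Overall dilution factor = 5.008 × 501 × 15.02 × 40.18 = 1.51 × 10⁶.
Original = 1140 nM × 1.51 × 10⁶ = 1.73 × 10⁹ nM = 1.73 M.

1.73 M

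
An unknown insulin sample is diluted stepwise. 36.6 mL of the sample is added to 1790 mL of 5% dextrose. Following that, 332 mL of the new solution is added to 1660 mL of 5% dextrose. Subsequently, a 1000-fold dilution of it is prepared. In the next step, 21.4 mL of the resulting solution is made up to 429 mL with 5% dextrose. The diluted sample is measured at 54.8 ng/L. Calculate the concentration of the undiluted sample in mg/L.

Overall dilution factor = 49.91 × 6 × 1000 × 20.05 = 6.00 × 10⁶.
Original = 54.8 ng/L × 6.00 × 10⁶ = 3.29 × 10⁸ ng/L = 329 mg/L.

329 mg/L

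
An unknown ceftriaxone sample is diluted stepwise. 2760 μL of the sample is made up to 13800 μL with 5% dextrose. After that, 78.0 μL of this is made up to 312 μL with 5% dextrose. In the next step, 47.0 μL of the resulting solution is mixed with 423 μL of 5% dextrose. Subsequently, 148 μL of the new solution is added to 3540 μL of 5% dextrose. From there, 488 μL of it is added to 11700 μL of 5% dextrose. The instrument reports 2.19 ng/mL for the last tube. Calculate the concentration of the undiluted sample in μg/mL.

Overall dilution factor = 5 × 4 × 10 × 24.92 × 24.98 = 1.24 × 10⁵.
Original = 2.19 ng/mL × 1.24 × 10⁵ = 2.73 × 10⁵ ng/mL = 273 μg/mL.

273 μg/mL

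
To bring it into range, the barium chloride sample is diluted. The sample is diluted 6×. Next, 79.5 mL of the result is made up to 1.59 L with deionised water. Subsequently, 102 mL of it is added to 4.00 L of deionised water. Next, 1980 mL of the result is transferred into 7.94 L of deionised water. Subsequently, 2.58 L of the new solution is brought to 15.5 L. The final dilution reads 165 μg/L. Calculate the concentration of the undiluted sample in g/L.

24.0 g/L

Overall dilution factor = 6 × 20 × 40.22 × 5.010 × 6.008 = 1.45 × 10⁵.
Original = 165 μg/L × 1.45 × 10⁵ = 2.40 × 10⁷ μg/L = 24.0 g/L.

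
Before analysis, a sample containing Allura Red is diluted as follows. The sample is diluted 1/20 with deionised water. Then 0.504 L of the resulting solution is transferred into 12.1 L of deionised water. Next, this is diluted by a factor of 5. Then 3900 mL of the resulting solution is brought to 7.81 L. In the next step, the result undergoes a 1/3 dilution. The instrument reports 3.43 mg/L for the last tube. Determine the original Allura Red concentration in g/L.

51.5 g/L

Overall dilution factor = 20 × 25.01 × 5 × 2.003 × 3 = 1.50 × 10⁴.
Original = 3.43 mg/L × 1.50 × 10⁴ = 5.15 × 10⁴ mg/L = 51.5 g/L.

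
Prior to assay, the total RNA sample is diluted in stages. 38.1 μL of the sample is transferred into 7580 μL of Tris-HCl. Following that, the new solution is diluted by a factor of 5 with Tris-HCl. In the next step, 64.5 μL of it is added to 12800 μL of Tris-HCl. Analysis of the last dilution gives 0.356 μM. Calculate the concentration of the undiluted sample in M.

0.0710 M

Overall dilution factor = 200.0 × 5 × 199.4 = 1.99 × 10⁵.
Original = 0.356 μM × 1.99 × 10⁵ = 7.10 × 10⁴ μM = 0.0710 M.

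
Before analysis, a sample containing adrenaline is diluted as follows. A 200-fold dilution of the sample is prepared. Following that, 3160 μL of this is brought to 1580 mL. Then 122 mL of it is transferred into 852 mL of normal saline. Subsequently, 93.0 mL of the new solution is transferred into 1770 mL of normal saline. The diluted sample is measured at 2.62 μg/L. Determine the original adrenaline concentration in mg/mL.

Overall dilution factor = 200 × 500 × 7.984 × 20.03 = 1.60 × 10⁷.
Original = 2.62 μg/L × 1.60 × 10⁷ = 4.19 × 10⁷ μg/L = 41.9 mg/mL.

41.9 mg/mL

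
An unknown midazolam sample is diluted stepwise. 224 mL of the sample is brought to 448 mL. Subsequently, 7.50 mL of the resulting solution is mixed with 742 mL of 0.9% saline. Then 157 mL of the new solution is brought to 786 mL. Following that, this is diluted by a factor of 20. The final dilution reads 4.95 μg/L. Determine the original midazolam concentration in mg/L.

Overall dilution factor = 2 × 99.93 × 5.006 × 20 = 2.00 × 10⁴.
Original = 4.95 μg/L × 2.00 × 10⁴ = 9.91 × 10⁴ μg/L = 99.1 mg/L.

99.1 mg/L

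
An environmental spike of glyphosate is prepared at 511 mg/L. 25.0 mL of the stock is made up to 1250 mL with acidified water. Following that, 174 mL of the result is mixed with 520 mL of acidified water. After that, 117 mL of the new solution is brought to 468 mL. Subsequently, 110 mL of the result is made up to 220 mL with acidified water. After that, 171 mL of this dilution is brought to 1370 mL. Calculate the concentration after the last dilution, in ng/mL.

Overall dilution factor = 50 × 3.989 × 4 × 2 × 8.012 = 1.28 × 10⁴.
511 mg/L / 1.28 × 10⁴ = 0.0400 mg/L = 40.0 ng/mL.

40.0 ng/mL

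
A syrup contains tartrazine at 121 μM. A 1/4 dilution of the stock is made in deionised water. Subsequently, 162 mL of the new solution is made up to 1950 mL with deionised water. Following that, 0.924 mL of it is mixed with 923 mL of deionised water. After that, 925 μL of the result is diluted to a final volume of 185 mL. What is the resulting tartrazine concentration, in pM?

12.6 pM

Overall dilution factor = 4 × 12.04 × 999.9 × 200 = 9.63 × 10⁶.
121 μM / 9.63 × 10⁶ = 1.26 × 10⁻⁵ μM = 12.6 pM.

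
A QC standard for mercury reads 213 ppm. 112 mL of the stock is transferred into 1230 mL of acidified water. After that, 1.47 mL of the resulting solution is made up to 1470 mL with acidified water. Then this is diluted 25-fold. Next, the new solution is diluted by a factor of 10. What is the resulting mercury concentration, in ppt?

Overall dilution factor = 11.98 × 1000 × 25 × 10 = 3.00 × 10⁶.
213 ppm / 3.00 × 10⁶ = 7.11 × 10⁻⁵ ppm = 71.1 ppt.

71.1 ppt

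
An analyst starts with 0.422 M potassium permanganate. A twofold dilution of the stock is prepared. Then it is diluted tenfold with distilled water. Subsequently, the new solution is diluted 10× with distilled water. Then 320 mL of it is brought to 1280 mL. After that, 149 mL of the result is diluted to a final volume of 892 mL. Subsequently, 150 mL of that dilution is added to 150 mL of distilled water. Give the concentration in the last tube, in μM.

44.1 μM

Overall dilution factor = 2 × 10 × 10 × 4 × 5.987 × 2 = 9579.
0.422 M / 9579 = 4.41 × 10⁻⁵ M = 44.1 μM.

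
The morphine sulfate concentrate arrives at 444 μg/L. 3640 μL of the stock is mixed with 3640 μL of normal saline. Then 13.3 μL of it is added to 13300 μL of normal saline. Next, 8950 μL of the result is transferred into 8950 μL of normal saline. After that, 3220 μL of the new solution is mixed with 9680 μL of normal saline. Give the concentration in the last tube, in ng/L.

Overall dilution factor = 2 × 1001 × 2 × 4.006 = 1.60 × 10⁴.
444 μg/L / 1.60 × 10⁴ = 0.0277 μg/L = 27.7 ng/L.

27.7 ng/L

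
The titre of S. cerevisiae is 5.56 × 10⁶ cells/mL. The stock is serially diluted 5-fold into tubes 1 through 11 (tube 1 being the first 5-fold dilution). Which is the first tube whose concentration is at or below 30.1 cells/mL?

tube 8

Tube n has concentration 5.56 × 10⁶ cells/mL / 5ⁿ.
Need 5ⁿ ≥ 5.56 × 10⁶ cells/mL / 30.1 cells/mL = 1.85 × 10⁵, so n ≥ 7.53.
First such tube: n = 8.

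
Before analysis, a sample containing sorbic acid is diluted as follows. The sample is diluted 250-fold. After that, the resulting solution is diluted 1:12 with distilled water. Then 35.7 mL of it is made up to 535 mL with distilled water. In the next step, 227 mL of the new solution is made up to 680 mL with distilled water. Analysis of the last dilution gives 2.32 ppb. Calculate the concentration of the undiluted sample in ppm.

Overall dilution factor = 250 × 12 × 14.99 × 2.996 = 1.35 × 10⁵.
Original = 2.32 ppb × 1.35 × 10⁵ = 3.12 × 10⁵ ppb = 312 ppm.

312 ppm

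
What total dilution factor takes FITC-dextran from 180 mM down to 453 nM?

3.97 × 10⁵

Factor = C₀/C_target = 180 mM / 453 nM = 3.97 × 10⁵.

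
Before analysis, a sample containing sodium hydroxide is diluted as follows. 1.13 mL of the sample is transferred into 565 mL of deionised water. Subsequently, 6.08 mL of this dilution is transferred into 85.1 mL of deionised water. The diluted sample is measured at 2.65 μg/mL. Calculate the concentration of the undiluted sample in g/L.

Overall dilution factor = 501 × 15.00 = 7513.
Original = 2.65 μg/mL × 7513 = 1.99 × 10⁴ μg/mL = 19.9 g/L.

19.9 g/L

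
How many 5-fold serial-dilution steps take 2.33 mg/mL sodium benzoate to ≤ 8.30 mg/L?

4

Need 5ⁿ ≥ 281, so n ≥ log(281)/log(5) = 3.50.
Minimum whole steps: n = 4.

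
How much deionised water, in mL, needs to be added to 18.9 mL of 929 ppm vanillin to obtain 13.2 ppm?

V₂ = C₁V₁/C₂ = 929 × 18.9 / 13.2 = 1330 mL.
Diluent to add = V₂ − V₁ = 1330 − 18.9 = 1310 mL.

1310 mL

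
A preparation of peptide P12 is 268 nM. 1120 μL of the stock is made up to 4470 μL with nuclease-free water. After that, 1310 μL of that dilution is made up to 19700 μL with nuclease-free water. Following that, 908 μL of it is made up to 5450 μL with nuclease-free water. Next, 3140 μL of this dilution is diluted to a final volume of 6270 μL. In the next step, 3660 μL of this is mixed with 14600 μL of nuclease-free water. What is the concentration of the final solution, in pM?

74.7 pM

Overall dilution factor = 3.991 × 15.04 × 6.002 × 1.997 × 4.989 = 3589.
268 nM / 3589 = 0.0747 nM = 74.7 pM.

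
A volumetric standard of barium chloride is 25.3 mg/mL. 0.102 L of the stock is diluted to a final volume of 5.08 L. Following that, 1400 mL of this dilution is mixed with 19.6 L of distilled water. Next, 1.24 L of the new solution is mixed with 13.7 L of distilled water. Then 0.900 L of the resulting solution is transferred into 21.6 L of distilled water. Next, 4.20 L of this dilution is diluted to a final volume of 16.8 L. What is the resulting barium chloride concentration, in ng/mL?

Overall dilution factor = 49.80 × 15 × 12.05 × 25 × 4 = 9.00 × 10⁵.
25.3 mg/mL / 9.00 × 10⁵ = 2.81 × 10⁻⁵ mg/mL = 28.1 ng/mL.

28.1 ng/mL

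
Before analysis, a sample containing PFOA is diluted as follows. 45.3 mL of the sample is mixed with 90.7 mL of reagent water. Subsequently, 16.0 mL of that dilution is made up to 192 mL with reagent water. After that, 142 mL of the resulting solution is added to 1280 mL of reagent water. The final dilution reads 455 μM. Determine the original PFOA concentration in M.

0.164 M

Overall dilution factor = 3.002 × 12 × 10.01 = 361.
Original = 455 μM × 361 = 1.64 × 10⁵ μM = 0.164 M.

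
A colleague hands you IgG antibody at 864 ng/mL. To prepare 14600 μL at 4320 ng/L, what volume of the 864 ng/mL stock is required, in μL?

4320 ng/L = 4.32 ng/mL.
V₁ = C₂V₂/C₁ = 4.32 × 14600 / 864 = 73.0 μL.

73.0 μL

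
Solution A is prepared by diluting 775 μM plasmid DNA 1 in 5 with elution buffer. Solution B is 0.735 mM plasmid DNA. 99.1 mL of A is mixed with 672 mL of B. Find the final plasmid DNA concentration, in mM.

0.660 mM

C_A = 775 μM / 5 = 155 μM.
C_B = 0.735 mM = 735 μM.
C_mix = (C_A·V_A + C_B·V_B)/(V_A + V_B) = (155×99.1 + 735×672) / 771.1 = 660 μM = 0.660 mM.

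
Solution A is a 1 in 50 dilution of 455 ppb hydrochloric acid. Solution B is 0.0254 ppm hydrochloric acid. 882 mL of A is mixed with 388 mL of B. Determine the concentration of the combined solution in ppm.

C_A = 455 ppb / 50 = 9.10 ppb.
C_B = 0.0254 ppm = 25.4 ppb.
C_mix = (C_A·V_A + C_B·V_B)/(V_A + V_B) = (9.10×882 + 25.4×388) / 1270 = 14.1 ppb = 0.0141 ppm.

0.0141 ppm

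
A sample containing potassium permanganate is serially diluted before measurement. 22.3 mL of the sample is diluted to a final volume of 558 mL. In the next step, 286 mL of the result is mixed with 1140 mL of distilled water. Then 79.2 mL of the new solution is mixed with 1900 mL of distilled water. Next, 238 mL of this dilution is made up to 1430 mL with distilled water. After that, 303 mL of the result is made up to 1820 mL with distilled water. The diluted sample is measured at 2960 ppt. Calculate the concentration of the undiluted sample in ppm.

333 ppm

Overall dilution factor = 25.02 × 4.986 × 24.99 × 6.008 × 6.007 = 1.13 × 10⁵.
Original = 2960 ppt × 1.13 × 10⁵ = 3.33 × 10⁸ ppt = 333 ppm.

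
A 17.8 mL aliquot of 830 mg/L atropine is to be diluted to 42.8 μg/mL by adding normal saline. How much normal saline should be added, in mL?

42.8 μg/mL = 42.8 mg/L.
V₂ = C₁V₁/C₂ = 830 × 17.8 / 42.8 = 345 mL.
Diluent to add = V₂ − V₁ = 345 − 17.8 = 327 mL.

327 mL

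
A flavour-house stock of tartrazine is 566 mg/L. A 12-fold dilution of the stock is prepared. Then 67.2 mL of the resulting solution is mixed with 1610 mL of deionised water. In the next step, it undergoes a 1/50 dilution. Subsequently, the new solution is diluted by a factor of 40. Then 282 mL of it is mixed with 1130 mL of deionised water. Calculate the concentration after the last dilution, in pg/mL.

Overall dilution factor = 12 × 24.96 × 50 × 40 × 5.007 = 3.00 × 10⁶.
566 mg/L / 3.00 × 10⁶ = 1.89 × 10⁻⁴ mg/L = 189 pg/mL.

189 pg/mL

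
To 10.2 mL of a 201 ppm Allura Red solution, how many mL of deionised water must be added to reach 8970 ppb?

218 mL

8970 ppb = 8.97 ppm.
V₂ = C₁V₁/C₂ = 201 × 10.2 / 8.97 = 229 mL.
Diluent to add = V₂ − V₁ = 229 − 10.2 = 218 mL.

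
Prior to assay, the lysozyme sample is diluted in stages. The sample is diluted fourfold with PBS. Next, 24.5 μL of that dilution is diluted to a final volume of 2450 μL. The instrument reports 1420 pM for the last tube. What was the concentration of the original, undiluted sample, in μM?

0.568 μM

Overall dilution factor = 4 × 100 = 400.
Original = 1420 pM × 400 = 5.68 × 10⁵ pM = 0.568 μM.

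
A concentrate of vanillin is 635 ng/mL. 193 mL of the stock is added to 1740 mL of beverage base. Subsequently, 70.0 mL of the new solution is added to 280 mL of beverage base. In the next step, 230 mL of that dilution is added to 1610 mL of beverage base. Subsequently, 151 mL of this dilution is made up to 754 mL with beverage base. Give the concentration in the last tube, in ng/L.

Overall dilution factor = 10.02 × 5 × 8 × 4.993 = 2000.
635 ng/mL / 2000 = 0.317 ng/mL = 317 ng/L.

317 ng/L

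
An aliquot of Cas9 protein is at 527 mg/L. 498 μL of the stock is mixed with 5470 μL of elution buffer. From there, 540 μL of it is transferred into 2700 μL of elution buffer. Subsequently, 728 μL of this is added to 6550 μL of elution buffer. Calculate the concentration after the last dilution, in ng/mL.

Overall dilution factor = 11.98 × 6 × 9.997 = 719.
527 mg/L / 719 = 0.733 mg/L = 733 ng/mL.

733 ng/mL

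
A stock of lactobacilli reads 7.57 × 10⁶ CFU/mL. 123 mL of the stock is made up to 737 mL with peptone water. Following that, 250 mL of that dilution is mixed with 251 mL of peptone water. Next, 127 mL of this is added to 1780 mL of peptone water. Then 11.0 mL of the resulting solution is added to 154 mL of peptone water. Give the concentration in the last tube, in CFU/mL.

Overall dilution factor = 5.992 × 2.004 × 15.02 × 15 = 2705.
7.57 × 10⁶ CFU/mL / 2705 = 2800 CFU/mL.

2800 CFU/mL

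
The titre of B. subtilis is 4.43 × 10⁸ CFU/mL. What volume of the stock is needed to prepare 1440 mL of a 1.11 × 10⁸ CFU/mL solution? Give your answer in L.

0.361 L

V₁ = C₂V₂/C₁ = 1.11 × 10⁸ × 1440 / 4.43 × 10⁸ = 361 mL = 0.361 L.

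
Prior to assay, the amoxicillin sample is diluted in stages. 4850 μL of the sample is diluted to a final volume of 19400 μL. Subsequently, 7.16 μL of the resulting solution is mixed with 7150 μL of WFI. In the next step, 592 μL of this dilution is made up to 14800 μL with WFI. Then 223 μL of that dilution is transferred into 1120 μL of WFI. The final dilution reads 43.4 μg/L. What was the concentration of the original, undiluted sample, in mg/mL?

Overall dilution factor = 4 × 999.6 × 25 × 6.022 = 6.02 × 10⁵.
Original = 43.4 μg/L × 6.02 × 10⁵ = 2.61 × 10⁷ μg/L = 26.1 mg/mL.

26.1 mg/mL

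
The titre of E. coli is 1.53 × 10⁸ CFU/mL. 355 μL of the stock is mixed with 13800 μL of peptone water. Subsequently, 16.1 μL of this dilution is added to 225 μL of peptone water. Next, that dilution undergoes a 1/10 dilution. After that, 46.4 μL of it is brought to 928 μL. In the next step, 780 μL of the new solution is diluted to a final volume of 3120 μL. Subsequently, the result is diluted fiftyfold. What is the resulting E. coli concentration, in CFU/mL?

Overall dilution factor = 39.87 × 14.98 × 10 × 20 × 4 × 50 = 2.39 × 10⁷.
1.53 × 10⁸ CFU/mL / 2.39 × 10⁷ = 6.41 CFU/mL.

6.41 CFU/mL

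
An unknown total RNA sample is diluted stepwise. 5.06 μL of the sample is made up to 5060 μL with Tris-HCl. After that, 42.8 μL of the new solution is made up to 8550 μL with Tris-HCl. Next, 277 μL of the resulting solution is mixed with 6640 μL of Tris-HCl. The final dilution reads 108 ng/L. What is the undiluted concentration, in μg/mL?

Overall dilution factor = 1000 × 199.8 × 24.97 = 4.99 × 10⁶.
Original = 108 ng/L × 4.99 × 10⁶ = 5.39 × 10⁸ ng/L = 539 μg/mL.

539 μg/mL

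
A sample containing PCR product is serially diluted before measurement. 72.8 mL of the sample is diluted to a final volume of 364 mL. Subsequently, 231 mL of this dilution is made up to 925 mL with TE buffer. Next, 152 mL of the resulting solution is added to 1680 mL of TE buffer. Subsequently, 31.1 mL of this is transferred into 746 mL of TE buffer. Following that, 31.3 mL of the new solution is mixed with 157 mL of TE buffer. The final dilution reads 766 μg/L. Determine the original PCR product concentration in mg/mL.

Overall dilution factor = 5 × 4.004 × 12.05 × 24.99 × 6.016 = 3.63 × 10⁴.
Original = 766 μg/L × 3.63 × 10⁴ = 2.78 × 10⁷ μg/L = 27.8 mg/mL.

27.8 mg/mL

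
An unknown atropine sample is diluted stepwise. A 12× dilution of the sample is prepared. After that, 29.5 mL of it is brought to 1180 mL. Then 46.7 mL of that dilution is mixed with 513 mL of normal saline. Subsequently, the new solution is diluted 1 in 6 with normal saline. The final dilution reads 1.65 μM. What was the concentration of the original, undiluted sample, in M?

Overall dilution factor = 12 × 40 × 11.99 × 6 = 3.45 × 10⁴.
Original = 1.65 μM × 3.45 × 10⁴ = 5.70 × 10⁴ μM = 0.0570 M.

0.0570 M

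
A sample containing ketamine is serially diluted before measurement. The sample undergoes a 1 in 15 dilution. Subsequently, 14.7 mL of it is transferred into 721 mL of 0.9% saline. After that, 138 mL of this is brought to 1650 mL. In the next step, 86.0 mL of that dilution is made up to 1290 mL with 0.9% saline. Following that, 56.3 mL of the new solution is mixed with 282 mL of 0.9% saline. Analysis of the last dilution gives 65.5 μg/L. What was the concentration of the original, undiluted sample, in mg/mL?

53.0 mg/mL

Overall dilution factor = 15 × 50.05 × 11.96 × 15 × 6.009 = 8.09 × 10⁵.
Original = 65.5 μg/L × 8.09 × 10⁵ = 5.30 × 10⁷ μg/L = 53.0 mg/mL.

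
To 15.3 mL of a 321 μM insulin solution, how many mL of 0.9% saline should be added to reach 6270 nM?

6270 nM = 6.27 μM.
V₂ = C₁V₁/C₂ = 321 × 15.3 / 6.27 = 783 mL.
Diluent to add = V₂ − V₁ = 783 − 15.3 = 768 mL.

768 mL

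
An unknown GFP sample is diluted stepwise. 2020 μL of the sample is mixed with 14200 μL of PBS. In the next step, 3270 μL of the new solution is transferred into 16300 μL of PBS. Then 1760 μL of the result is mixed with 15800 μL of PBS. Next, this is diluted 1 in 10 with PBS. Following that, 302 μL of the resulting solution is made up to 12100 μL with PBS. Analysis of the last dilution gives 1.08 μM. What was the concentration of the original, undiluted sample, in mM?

Overall dilution factor = 8.030 × 5.985 × 9.977 × 10 × 40.07 = 1.92 × 10⁵.
Original = 1.08 μM × 1.92 × 10⁵ = 2.07 × 10⁵ μM = 207 mM.

207 mM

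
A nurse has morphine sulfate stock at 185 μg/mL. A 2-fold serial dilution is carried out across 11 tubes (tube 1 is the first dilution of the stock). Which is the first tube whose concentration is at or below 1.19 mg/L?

Tube n has concentration 185 μg/mL / 2ⁿ.
Need 2ⁿ ≥ 185 μg/mL / 1.19 mg/L = 155, so n ≥ 7.28.
First such tube: n = 8.

tube 8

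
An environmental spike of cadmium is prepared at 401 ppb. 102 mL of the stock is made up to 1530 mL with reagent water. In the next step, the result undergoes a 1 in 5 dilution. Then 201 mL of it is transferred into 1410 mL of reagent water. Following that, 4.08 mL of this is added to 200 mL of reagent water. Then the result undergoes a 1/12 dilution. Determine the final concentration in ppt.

1.11 ppt

Overall dilution factor = 15 × 5 × 8.015 × 50.02 × 12 = 3.61 × 10⁵.
401 ppb / 3.61 × 10⁵ = 1.11 × 10⁻³ ppb = 1.11 ppt.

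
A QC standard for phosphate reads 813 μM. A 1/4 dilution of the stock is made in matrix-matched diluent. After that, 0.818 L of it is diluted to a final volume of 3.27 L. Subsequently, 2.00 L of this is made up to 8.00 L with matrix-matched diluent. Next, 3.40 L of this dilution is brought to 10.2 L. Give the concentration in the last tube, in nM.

4240 nM

Overall dilution factor = 4 × 3.998 × 4 × 3 = 192.
813 μM / 192 = 4.24 μM = 4240 nM.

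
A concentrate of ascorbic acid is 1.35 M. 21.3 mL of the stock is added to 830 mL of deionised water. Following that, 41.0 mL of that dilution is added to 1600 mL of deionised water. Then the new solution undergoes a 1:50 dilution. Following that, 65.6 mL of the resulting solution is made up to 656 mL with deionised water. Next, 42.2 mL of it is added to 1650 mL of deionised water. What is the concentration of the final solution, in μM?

0.0421 μM

Overall dilution factor = 39.97 × 40.02 × 50 × 10 × 40.10 = 3.21 × 10⁷.
1.35 M / 3.21 × 10⁷ = 4.21 × 10⁻⁸ M = 0.0421 μM.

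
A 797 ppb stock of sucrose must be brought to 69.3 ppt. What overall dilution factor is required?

1.15 × 10⁴

Factor = C₀/C_target = 797 ppb / 69.3 ppt = 1.15 × 10⁴.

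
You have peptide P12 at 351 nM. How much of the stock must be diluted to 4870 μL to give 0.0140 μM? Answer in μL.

194 μL

0.0140 μM = 14.0 nM.
V₁ = C₂V₂/C₁ = 14.0 × 4870 / 351 = 194 μL.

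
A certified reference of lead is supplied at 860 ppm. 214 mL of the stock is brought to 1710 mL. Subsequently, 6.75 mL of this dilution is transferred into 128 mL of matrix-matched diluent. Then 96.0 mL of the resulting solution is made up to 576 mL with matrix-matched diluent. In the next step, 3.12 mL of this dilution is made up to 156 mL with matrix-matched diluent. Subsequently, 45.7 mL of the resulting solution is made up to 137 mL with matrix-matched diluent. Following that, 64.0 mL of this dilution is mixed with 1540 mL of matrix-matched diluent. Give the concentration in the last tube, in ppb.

0.239 ppb

Overall dilution factor = 7.991 × 19.96 × 6 × 50 × 2.998 × 25.06 = 3.60 × 10⁶.
860 ppm / 3.60 × 10⁶ = 2.39 × 10⁻⁴ ppm = 0.239 ppb.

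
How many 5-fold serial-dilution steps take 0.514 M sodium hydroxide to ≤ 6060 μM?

Need 5ⁿ ≥ 84.8, so n ≥ log(84.8)/log(5) = 2.76.
Minimum whole steps: n = 3.

3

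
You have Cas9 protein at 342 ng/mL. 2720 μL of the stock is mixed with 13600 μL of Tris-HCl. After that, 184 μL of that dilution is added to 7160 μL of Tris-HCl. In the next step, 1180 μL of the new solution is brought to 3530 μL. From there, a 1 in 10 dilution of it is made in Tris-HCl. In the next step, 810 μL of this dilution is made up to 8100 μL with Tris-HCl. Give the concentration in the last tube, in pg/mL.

Overall dilution factor = 6 × 39.91 × 2.992 × 10 × 10 = 7.16 × 10⁴.
342 ng/mL / 7.16 × 10⁴ = 4.77 × 10⁻³ ng/mL = 4.77 pg/mL.

4.77 pg/mL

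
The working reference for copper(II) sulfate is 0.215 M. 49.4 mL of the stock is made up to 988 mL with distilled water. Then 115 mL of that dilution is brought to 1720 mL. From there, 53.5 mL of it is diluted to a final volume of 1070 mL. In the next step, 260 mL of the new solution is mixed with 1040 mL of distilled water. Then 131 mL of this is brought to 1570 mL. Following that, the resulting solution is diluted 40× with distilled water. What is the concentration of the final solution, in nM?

Overall dilution factor = 20 × 14.96 × 20 × 5 × 11.98 × 40 = 1.43 × 10⁷.
0.215 M / 1.43 × 10⁷ = 1.50 × 10⁻⁸ M = 15.0 nM.

15.0 nM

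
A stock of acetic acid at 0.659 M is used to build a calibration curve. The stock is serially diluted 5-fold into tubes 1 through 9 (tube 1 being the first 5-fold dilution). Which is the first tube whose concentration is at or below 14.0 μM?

Tube n has concentration 0.659 M / 5ⁿ.
Need 5ⁿ ≥ 0.659 M / 14.0 μM = 4.71 × 10⁴, so n ≥ 6.69.
First such tube: n = 7.

tube 7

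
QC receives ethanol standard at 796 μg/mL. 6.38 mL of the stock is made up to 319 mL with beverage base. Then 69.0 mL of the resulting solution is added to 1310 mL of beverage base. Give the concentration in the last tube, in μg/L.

Overall dilution factor = 50 × 19.99 = 999.
796 μg/mL / 999 = 0.797 μg/mL = 797 μg/L.

797 μg/L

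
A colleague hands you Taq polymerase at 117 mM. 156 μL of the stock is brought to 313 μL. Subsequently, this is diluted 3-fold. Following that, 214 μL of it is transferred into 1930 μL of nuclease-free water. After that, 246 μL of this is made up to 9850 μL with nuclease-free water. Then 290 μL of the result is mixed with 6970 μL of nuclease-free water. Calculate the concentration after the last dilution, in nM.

1940 nM

Overall dilution factor = 2.006 × 3 × 10.02 × 40.04 × 25.03 = 6.04 × 10⁴.
117 mM / 6.04 × 10⁴ = 1.94 × 10⁻³ mM = 1940 nM.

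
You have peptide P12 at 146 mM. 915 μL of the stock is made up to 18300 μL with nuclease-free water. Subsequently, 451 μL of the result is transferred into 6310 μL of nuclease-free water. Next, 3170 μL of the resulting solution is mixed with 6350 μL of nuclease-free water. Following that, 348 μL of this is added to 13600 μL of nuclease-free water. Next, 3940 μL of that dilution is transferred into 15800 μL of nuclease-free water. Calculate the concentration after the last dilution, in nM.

Overall dilution factor = 20 × 14.99 × 3.003 × 40.08 × 5.010 = 1.81 × 10⁵.
146 mM / 1.81 × 10⁵ = 8.07 × 10⁻⁴ mM = 807 nM.

807 nM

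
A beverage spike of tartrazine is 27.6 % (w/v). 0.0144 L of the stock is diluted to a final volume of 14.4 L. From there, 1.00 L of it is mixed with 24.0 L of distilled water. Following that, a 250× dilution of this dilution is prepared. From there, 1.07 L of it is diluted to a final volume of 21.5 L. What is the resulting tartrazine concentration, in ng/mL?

Overall dilution factor = 1000 × 25 × 250 × 20.09 = 1.26 × 10⁸.
27.6 % (w/v) / 1.26 × 10⁸ = 2.20 × 10⁻⁷ % (w/v) = 2.20 ng/mL.

2.20 ng/mL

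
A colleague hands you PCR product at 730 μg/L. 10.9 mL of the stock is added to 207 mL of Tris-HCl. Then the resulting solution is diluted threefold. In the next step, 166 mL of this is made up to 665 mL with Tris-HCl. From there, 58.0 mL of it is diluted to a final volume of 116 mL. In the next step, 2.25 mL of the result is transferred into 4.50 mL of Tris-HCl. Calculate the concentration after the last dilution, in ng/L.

506 ng/L

Overall dilution factor = 19.99 × 3 × 4.006 × 2 × 3 = 1442.
730 μg/L / 1442 = 0.506 μg/L = 506 ng/L.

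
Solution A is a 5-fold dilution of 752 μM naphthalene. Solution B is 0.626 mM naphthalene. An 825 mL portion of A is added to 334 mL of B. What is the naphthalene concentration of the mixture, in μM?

287 μM

C_A = 752 μM / 5 = 150 μM.
C_B = 0.626 mM = 626 μM.
C_mix = (C_A·V_A + C_B·V_B)/(V_A + V_B) = (150×825 + 626×334) / 1159 = 287 μM.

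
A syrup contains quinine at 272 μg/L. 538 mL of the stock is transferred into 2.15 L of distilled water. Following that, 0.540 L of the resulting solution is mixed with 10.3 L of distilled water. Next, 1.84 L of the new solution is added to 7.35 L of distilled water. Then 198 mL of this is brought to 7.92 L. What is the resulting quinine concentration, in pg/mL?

13.6 pg/mL

Overall dilution factor = 4.996 × 20.07 × 4.995 × 40 = 2.00 × 10⁴.
272 μg/L / 2.00 × 10⁴ = 0.0136 μg/L = 13.6 pg/mL.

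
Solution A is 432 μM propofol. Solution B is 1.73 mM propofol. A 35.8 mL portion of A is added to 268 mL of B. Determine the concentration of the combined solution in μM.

C_B = 1.73 mM = 1730 μM.
C_mix = (C_A·V_A + C_B·V_B)/(V_A + V_B) = (432×35.8 + 1730×268) / 303.8 = 1577 μM.

1580 μM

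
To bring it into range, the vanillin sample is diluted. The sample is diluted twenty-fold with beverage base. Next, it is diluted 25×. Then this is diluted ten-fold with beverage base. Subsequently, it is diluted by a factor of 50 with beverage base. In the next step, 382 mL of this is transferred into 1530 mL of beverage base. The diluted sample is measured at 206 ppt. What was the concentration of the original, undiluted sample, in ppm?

Overall dilution factor = 20 × 25 × 10 × 50 × 5.005 = 1.25 × 10⁶.
Original = 206 ppt × 1.25 × 10⁶ = 2.58 × 10⁸ ppt = 258 ppm.

258 ppm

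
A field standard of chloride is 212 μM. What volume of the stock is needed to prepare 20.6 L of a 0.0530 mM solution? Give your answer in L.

0.0530 mM = 53.0 μM.
V₁ = C₂V₂/C₁ = 53.0 × 20.6 / 212 = 5.15 L.

5.15 L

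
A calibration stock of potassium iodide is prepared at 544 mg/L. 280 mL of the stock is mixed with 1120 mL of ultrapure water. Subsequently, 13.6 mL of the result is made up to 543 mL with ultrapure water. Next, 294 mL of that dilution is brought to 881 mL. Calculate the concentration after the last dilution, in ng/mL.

Overall dilution factor = 5 × 39.93 × 2.997 = 598.
544 mg/L / 598 = 0.909 mg/L = 909 ng/mL.

909 ng/mL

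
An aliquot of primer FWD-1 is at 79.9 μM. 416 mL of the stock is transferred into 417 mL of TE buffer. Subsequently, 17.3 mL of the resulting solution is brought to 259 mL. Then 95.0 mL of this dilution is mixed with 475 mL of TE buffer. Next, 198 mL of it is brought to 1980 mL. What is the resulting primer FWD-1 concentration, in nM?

Overall dilution factor = 2.002 × 14.97 × 6 × 10 = 1799.
79.9 μM / 1799 = 0.0444 μM = 44.4 nM.

44.4 nM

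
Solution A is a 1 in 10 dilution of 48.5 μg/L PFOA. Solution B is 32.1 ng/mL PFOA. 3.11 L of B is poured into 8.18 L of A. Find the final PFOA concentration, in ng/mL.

12.4 ng/mL

C_A = 48.5 μg/L / 10 = 4.85 μg/L.
C_B = 32.1 ng/mL = 32.1 μg/L.
C_mix = (C_A·V_A + C_B·V_B)/(V_A + V_B) = (4.85×8.18 + 32.1×3.11) / 11.29 = 12.4 μg/L = 12.4 ng/mL.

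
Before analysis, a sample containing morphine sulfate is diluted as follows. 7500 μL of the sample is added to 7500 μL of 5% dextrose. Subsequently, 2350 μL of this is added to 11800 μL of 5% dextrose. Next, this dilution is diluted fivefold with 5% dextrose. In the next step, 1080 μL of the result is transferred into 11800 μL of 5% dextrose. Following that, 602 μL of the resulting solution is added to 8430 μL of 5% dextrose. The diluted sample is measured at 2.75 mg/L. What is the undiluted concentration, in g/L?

Overall dilution factor = 2 × 6.021 × 5 × 11.93 × 15.00 = 1.08 × 10⁴.
Original = 2.75 mg/L × 1.08 × 10⁴ = 2.96 × 10⁴ mg/L = 29.6 g/L.

29.6 g/L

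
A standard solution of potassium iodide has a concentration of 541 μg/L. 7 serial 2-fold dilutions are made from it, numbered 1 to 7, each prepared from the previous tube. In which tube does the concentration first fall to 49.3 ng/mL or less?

tube 4

Tube n has concentration 541 μg/L / 2ⁿ.
Need 2ⁿ ≥ 541 μg/L / 49.3 ng/mL = 11.0, so n ≥ 3.46.
First such tube: n = 4.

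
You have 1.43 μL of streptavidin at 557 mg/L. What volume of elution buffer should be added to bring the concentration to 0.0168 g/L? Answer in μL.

0.0168 g/L = 16.8 mg/L.
V₂ = C₁V₁/C₂ = 557 × 1.43 / 16.8 = 47.4 μL.
Diluent to add = V₂ − V₁ = 47.4 − 1.43 = 46.0 μL.

46.0 μL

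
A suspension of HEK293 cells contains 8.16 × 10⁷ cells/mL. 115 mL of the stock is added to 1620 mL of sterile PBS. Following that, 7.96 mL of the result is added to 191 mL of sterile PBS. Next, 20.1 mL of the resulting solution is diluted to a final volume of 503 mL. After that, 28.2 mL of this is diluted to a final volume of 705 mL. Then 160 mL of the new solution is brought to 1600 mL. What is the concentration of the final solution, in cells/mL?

Overall dilution factor = 15.09 × 24.99 × 25.02 × 25 × 10 = 2.36 × 10⁶.
8.16 × 10⁷ cells/mL / 2.36 × 10⁶ = 34.6 cells/mL.

34.6 cells/mL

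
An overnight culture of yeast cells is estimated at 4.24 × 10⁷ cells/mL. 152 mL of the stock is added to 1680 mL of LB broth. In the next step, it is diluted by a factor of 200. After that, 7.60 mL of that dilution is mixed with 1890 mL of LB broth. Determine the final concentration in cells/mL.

Overall dilution factor = 12.05 × 200 × 249.7 = 6.02 × 10⁵.
4.24 × 10⁷ cells/mL / 6.02 × 10⁵ = 70.4 cells/mL.

70.4 cells/mL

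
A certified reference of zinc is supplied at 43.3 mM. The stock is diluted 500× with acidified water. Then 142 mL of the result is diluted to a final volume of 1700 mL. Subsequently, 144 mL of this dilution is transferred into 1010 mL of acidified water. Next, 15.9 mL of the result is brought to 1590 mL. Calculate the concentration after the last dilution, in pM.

Overall dilution factor = 500 × 11.97 × 8.014 × 100 = 4.80 × 10⁶.
43.3 mM / 4.80 × 10⁶ = 9.03 × 10⁻⁶ mM = 9030 pM.

9030 pM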